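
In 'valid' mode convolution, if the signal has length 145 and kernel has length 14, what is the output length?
'Valid' mode counts only positions where the kernel fully overlaps the signal: m - n + 1 = 145 - 14 + 1 = 132

132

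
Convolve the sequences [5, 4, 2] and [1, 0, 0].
y[0] = 5×1 = 5; y[1] = 5×0 + 4×1 = 4; y[2] = 5×0 + 4×0 + 2×1 = 2; y[3] = 4×0 + 2×0 = 0; y[4] = 2×0 = 0

[5, 4, 2, 0, 0]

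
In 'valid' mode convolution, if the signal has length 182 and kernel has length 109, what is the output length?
'Valid' mode counts only positions where the kernel fully overlaps the signal: m - n + 1 = 182 - 109 + 1 = 74

74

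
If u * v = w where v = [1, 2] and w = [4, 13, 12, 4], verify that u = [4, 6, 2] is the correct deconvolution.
Forward-compute [4, 6, 2] * [1, 2]: w[0] = 4×1 = 4; w[1] = 4×2 + 6×1 = 14; w[2] = 6×2 + 2×1 = 14; w[3] = 2×2 = 4 → [4, 14, 14, 4]. Does not match given w = [4, 13, 12, 4].

Not verified. [4, 6, 2] * [1, 2] = [4, 14, 14, 4], which differs from [4, 13, 12, 4] at index 1.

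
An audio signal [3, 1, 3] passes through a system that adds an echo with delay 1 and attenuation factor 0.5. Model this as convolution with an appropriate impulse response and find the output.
Direct-path + delayed-attenuated-path model → impulse response h = [1, 0.5] (1 at lag 0, 0.5 at lag 1). Output y[n] = x[n] + 0.5·x[n - 1] (with x[n] = 0 outside 0..2): y[0] = 3 + 0.5×0 = 3; y[1] = 1 + 0.5×3 = 2.5; y[2] = 3 + 0.5×1 = 3.5; y[3] = 0 + 0.5×3 = 1.5. So y = [3, 2.5, 3.5, 1.5]

[3, 2.5, 3.5, 1.5]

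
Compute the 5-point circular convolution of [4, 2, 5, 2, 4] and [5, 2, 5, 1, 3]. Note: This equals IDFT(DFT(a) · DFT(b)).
Either evaluate y[k] = Σ_j a[j]·b[(k-j) mod 5] directly, or use IDFT(DFT(a) · DFT(b)). y[0] = 4×5 + 2×3 + 5×1 + 2×5 + 4×2 = 49; y[1] = 4×2 + 2×5 + 5×3 + 2×1 + 4×5 = 55; y[2] = 4×5 + 2×2 + 5×5 + 2×3 + 4×1 = 59; y[3] = 4×1 + 2×5 + 5×2 + 2×5 + 4×3 = 46; y[4] = 4×3 + 2×1 + 5×5 + 2×2 + 4×5 = 63. Result: [49, 55, 59, 46, 63]

[49, 55, 59, 46, 63]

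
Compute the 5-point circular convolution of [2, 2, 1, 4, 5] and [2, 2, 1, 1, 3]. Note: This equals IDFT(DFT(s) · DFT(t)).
Either evaluate y[k] = Σ_j s[j]·t[(k-j) mod 5] directly, or use IDFT(DFT(s) · DFT(t)). y[0] = 2×2 + 2×3 + 1×1 + 4×1 + 5×2 = 25; y[1] = 2×2 + 2×2 + 1×3 + 4×1 + 5×1 = 20; y[2] = 2×1 + 2×2 + 1×2 + 4×3 + 5×1 = 25; y[3] = 2×1 + 2×1 + 1×2 + 4×2 + 5×3 = 29; y[4] = 2×3 + 2×1 + 1×1 + 4×2 + 5×2 = 27. Result: [25, 20, 25, 29, 27]

[25, 20, 25, 29, 27]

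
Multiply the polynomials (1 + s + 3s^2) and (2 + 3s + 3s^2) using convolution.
Ascending coefficients: a = [1, 1, 3], b = [2, 3, 3]. c[0] = 1×2 = 2; c[1] = 1×3 + 1×2 = 5; c[2] = 1×3 + 1×3 + 3×2 = 12; c[3] = 1×3 + 3×3 = 12; c[4] = 3×3 = 9. Result coefficients: [2, 5, 12, 12, 9] → 2 + 5s + 12s^2 + 12s^3 + 9s^4

2 + 5s + 12s^2 + 12s^3 + 9s^4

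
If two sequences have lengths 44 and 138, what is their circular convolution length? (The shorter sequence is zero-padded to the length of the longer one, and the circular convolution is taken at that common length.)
Circular convolution (zero-padding the shorter input) has length max(m, n) = max(44, 138) = 138

138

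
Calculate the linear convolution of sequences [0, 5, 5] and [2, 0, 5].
y[0] = 0×2 = 0; y[1] = 0×0 + 5×2 = 10; y[2] = 0×5 + 5×0 + 5×2 = 10; y[3] = 5×5 + 5×0 = 25; y[4] = 5×5 = 25

[0, 10, 10, 25, 25]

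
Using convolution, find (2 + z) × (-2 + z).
Ascending coefficients: a = [2, 1], b = [-2, 1]. c[0] = 2×-2 = -4; c[1] = 2×1 + 1×-2 = 0; c[2] = 1×1 = 1. Result coefficients: [-4, 0, 1] → -4 + z^2

-4 + z^2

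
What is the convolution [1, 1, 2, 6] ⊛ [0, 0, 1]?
y[0] = 1×0 = 0; y[1] = 1×0 + 1×0 = 0; y[2] = 1×1 + 1×0 + 2×0 = 1; y[3] = 1×1 + 2×0 + 6×0 = 1; y[4] = 2×1 + 6×0 = 2; y[5] = 6×1 = 6

[0, 0, 1, 1, 2, 6]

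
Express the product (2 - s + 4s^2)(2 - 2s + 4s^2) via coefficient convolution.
Ascending coefficients: a = [2, -1, 4], b = [2, -2, 4]. c[0] = 2×2 = 4; c[1] = 2×-2 + -1×2 = -6; c[2] = 2×4 + -1×-2 + 4×2 = 18; c[3] = -1×4 + 4×-2 = -12; c[4] = 4×4 = 16. Result coefficients: [4, -6, 18, -12, 16] → 4 - 6s + 18s^2 - 12s^3 + 16s^4

4 - 6s + 18s^2 - 12s^3 + 16s^4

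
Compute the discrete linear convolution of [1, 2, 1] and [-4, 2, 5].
y[0] = 1×-4 = -4; y[1] = 1×2 + 2×-4 = -6; y[2] = 1×5 + 2×2 + 1×-4 = 5; y[3] = 2×5 + 1×2 = 12; y[4] = 1×5 = 5

[-4, -6, 5, 12, 5]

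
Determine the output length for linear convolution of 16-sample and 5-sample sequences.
Linear/full convolution length: m + n - 1 = 16 + 5 - 1 = 20

20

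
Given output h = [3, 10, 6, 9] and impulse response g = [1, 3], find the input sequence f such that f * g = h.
Deconvolve h=[3, 10, 6, 9] by g=[1, 3]. Since g[0]=1, solve forward: f[0] = h[0] / 1 = 3; f[1] = (h[1] - 3×3) / 1 = 1; f[2] = (h[2] - 1×3) / 1 = 3. So f = [3, 1, 3]. Check by forward convolution: h[0] = 3×1 = 3; h[1] = 3×3 + 1×1 = 10; h[2] = 1×3 + 3×1 = 6; h[3] = 3×3 = 9

[3, 1, 3]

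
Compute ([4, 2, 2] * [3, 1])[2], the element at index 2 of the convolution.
Use y[k] = Σ_i a[i]·b[k-i] at k=2. y[2] = 2×1 + 2×3 = 8

8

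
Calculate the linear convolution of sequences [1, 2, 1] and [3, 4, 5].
y[0] = 1×3 = 3; y[1] = 1×4 + 2×3 = 10; y[2] = 1×5 + 2×4 + 1×3 = 16; y[3] = 2×5 + 1×4 = 14; y[4] = 1×5 = 5

[3, 10, 16, 14, 5]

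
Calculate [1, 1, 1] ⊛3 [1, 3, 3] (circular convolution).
Use y[k] = Σ_j x[j]·h[(k-j) mod 3]. y[0] = 1×1 + 1×3 + 1×3 = 7; y[1] = 1×3 + 1×1 + 1×3 = 7; y[2] = 1×3 + 1×3 + 1×1 = 7. Result: [7, 7, 7]

[7, 7, 7]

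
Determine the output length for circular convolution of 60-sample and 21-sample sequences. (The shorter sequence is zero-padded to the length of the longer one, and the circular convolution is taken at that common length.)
Circular convolution (zero-padding the shorter input) has length max(m, n) = max(60, 21) = 60

60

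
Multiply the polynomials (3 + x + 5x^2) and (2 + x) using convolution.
Ascending coefficients: a = [3, 1, 5], b = [2, 1]. c[0] = 3×2 = 6; c[1] = 3×1 + 1×2 = 5; c[2] = 1×1 + 5×2 = 11; c[3] = 5×1 = 5. Result coefficients: [6, 5, 11, 5] → 6 + 5x + 11x^2 + 5x^3

6 + 5x + 11x^2 + 5x^3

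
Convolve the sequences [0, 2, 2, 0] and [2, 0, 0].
y[0] = 0×2 = 0; y[1] = 0×0 + 2×2 = 4; y[2] = 0×0 + 2×0 + 2×2 = 4; y[3] = 2×0 + 2×0 + 0×2 = 0; y[4] = 2×0 + 0×0 = 0; y[5] = 0×0 = 0

[0, 4, 4, 0, 0, 0]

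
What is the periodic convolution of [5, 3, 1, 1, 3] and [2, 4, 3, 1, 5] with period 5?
Use y[k] = Σ_j s[j]·t[(k-j) mod 5]. y[0] = 5×2 + 3×5 + 1×1 + 1×3 + 3×4 = 41; y[1] = 5×4 + 3×2 + 1×5 + 1×1 + 3×3 = 41; y[2] = 5×3 + 3×4 + 1×2 + 1×5 + 3×1 = 37; y[3] = 5×1 + 3×3 + 1×4 + 1×2 + 3×5 = 35; y[4] = 5×5 + 3×1 + 1×3 + 1×4 + 3×2 = 41. Result: [41, 41, 37, 35, 41]

[41, 41, 37, 35, 41]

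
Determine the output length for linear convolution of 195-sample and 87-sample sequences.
Linear/full convolution length: m + n - 1 = 195 + 87 - 1 = 281

281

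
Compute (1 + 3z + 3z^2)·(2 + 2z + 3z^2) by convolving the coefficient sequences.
Ascending coefficients: a = [1, 3, 3], b = [2, 2, 3]. c[0] = 1×2 = 2; c[1] = 1×2 + 3×2 = 8; c[2] = 1×3 + 3×2 + 3×2 = 15; c[3] = 3×3 + 3×2 = 15; c[4] = 3×3 = 9. Result coefficients: [2, 8, 15, 15, 9] → 2 + 8z + 15z^2 + 15z^3 + 9z^4

2 + 8z + 15z^2 + 15z^3 + 9z^4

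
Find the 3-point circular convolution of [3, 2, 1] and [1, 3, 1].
Use y[k] = Σ_j u[j]·v[(k-j) mod 3]. y[0] = 3×1 + 2×1 + 1×3 = 8; y[1] = 3×3 + 2×1 + 1×1 = 12; y[2] = 3×1 + 2×3 + 1×1 = 10. Result: [8, 12, 10]

[8, 12, 10]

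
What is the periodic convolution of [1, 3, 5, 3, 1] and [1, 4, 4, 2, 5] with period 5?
Use y[k] = Σ_j u[j]·v[(k-j) mod 5]. y[0] = 1×1 + 3×5 + 5×2 + 3×4 + 1×4 = 42; y[1] = 1×4 + 3×1 + 5×5 + 3×2 + 1×4 = 42; y[2] = 1×4 + 3×4 + 5×1 + 3×5 + 1×2 = 38; y[3] = 1×2 + 3×4 + 5×4 + 3×1 + 1×5 = 42; y[4] = 1×5 + 3×2 + 5×4 + 3×4 + 1×1 = 44. Result: [42, 42, 38, 42, 44]

[42, 42, 38, 42, 44]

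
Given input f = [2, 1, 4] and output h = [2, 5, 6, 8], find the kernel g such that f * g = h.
Output length 4 = len(f) + len(g) - 1 ⇒ len(g) = 2. Solve g forward using g[k] = (h[k] - Σ_{i≥1} f[i]·g[k-i]) / f[0]: g[0] = h[0] / f[0] = 2 / 2 = 1; g[1] = (h[1] - 1×1) / f[0] = (5 - 1×1) / 2 = 2. So g = [1, 2]. Forward-check [2, 1, 4] * [1, 2]: h[0] = 2×1 = 2; h[1] = 2×2 + 1×1 = 5; h[2] = 1×2 + 4×1 = 6; h[3] = 4×2 = 8 → [2, 5, 6, 8] ✓

[1, 2]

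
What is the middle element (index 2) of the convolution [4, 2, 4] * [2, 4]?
Use y[k] = Σ_i a[i]·b[k-i] at k=2. y[2] = 2×4 + 4×2 = 16

16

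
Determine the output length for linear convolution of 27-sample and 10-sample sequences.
Linear/full convolution length: m + n - 1 = 27 + 10 - 1 = 36

36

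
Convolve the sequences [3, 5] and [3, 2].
y[0] = 3×3 = 9; y[1] = 3×2 + 5×3 = 21; y[2] = 5×2 = 10

[9, 21, 10]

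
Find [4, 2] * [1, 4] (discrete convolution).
y[0] = 4×1 = 4; y[1] = 4×4 + 2×1 = 18; y[2] = 2×4 = 8

[4, 18, 8]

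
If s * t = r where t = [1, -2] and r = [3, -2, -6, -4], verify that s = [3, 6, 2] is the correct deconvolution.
Forward-compute [3, 6, 2] * [1, -2]: r[0] = 3×1 = 3; r[1] = 3×-2 + 6×1 = 0; r[2] = 6×-2 + 2×1 = -10; r[3] = 2×-2 = -4 → [3, 0, -10, -4]. Does not match given r = [3, -2, -6, -4].

Not verified. [3, 6, 2] * [1, -2] = [3, 0, -10, -4], which differs from [3, -2, -6, -4] at index 1.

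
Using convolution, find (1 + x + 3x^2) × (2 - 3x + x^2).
Ascending coefficients: a = [1, 1, 3], b = [2, -3, 1]. c[0] = 1×2 = 2; c[1] = 1×-3 + 1×2 = -1; c[2] = 1×1 + 1×-3 + 3×2 = 4; c[3] = 1×1 + 3×-3 = -8; c[4] = 3×1 = 3. Result coefficients: [2, -1, 4, -8, 3] → 2 - x + 4x^2 - 8x^3 + 3x^4

2 - x + 4x^2 - 8x^3 + 3x^4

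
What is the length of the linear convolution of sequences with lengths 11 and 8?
Linear/full convolution length: m + n - 1 = 11 + 8 - 1 = 18

18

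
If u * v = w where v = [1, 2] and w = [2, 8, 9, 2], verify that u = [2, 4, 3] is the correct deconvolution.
Forward-compute [2, 4, 3] * [1, 2]: w[0] = 2×1 = 2; w[1] = 2×2 + 4×1 = 8; w[2] = 4×2 + 3×1 = 11; w[3] = 3×2 = 6 → [2, 8, 11, 6]. Does not match given w = [2, 8, 9, 2].

Not verified. [2, 4, 3] * [1, 2] = [2, 8, 11, 6], which differs from [2, 8, 9, 2] at index 2.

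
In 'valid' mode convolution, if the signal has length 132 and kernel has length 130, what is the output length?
'Valid' mode counts only positions where the kernel fully overlaps the signal: m - n + 1 = 132 - 130 + 1 = 3

3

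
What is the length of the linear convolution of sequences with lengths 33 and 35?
Linear/full convolution length: m + n - 1 = 33 + 35 - 1 = 67

67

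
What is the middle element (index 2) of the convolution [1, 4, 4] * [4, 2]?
Use y[k] = Σ_i a[i]·b[k-i] at k=2. y[2] = 4×2 + 4×4 = 24

24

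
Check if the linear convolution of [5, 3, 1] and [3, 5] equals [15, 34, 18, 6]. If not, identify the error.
Recompute linear convolution of [5, 3, 1] and [3, 5]: y[0] = 5×3 = 15; y[1] = 5×5 + 3×3 = 34; y[2] = 3×5 + 1×3 = 18; y[3] = 1×5 = 5 → [15, 34, 18, 5]. Compare to given [15, 34, 18, 6]: they differ at index 3: given 6, correct 5, so answer: No

No. Error at index 3: given 6, correct 5.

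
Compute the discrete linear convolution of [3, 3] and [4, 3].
y[0] = 3×4 = 12; y[1] = 3×3 + 3×4 = 21; y[2] = 3×3 = 9

[12, 21, 9]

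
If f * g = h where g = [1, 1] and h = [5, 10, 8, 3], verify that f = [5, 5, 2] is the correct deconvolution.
Forward-compute [5, 5, 2] * [1, 1]: h[0] = 5×1 = 5; h[1] = 5×1 + 5×1 = 10; h[2] = 5×1 + 2×1 = 7; h[3] = 2×1 = 2 → [5, 10, 7, 2]. Does not match given h = [5, 10, 8, 3].

Not verified. [5, 5, 2] * [1, 1] = [5, 10, 7, 2], which differs from [5, 10, 8, 3] at index 2.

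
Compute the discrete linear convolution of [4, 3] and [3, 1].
y[0] = 4×3 = 12; y[1] = 4×1 + 3×3 = 13; y[2] = 3×1 = 3

[12, 13, 3]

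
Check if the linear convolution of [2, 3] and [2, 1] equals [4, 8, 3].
Recompute linear convolution of [2, 3] and [2, 1]: y[0] = 2×2 = 4; y[1] = 2×1 + 3×2 = 8; y[2] = 3×1 = 3 → [4, 8, 3]. Given [4, 8, 3] matches, so answer: Yes

Yes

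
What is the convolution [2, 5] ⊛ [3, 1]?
y[0] = 2×3 = 6; y[1] = 2×1 + 5×3 = 17; y[2] = 5×1 = 5

[6, 17, 5]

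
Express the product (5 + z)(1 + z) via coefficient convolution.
Ascending coefficients: a = [5, 1], b = [1, 1]. c[0] = 5×1 = 5; c[1] = 5×1 + 1×1 = 6; c[2] = 1×1 = 1. Result coefficients: [5, 6, 1] → 5 + 6z + z^2

5 + 6z + z^2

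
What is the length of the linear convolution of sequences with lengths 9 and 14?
Linear/full convolution length: m + n - 1 = 9 + 14 - 1 = 22

22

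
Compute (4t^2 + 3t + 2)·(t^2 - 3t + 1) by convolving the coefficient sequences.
Ascending coefficients: a = [2, 3, 4], b = [1, -3, 1]. c[0] = 2×1 = 2; c[1] = 2×-3 + 3×1 = -3; c[2] = 2×1 + 3×-3 + 4×1 = -3; c[3] = 3×1 + 4×-3 = -9; c[4] = 4×1 = 4. Result coefficients: [2, -3, -3, -9, 4] → 4t^4 - 9t^3 - 3t^2 - 3t + 2

4t^4 - 9t^3 - 3t^2 - 3t + 2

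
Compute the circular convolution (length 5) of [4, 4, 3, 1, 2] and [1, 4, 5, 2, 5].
Use y[k] = Σ_j x[j]·h[(k-j) mod 5]. y[0] = 4×1 + 4×5 + 3×2 + 1×5 + 2×4 = 43; y[1] = 4×4 + 4×1 + 3×5 + 1×2 + 2×5 = 47; y[2] = 4×5 + 4×4 + 3×1 + 1×5 + 2×2 = 48; y[3] = 4×2 + 4×5 + 3×4 + 1×1 + 2×5 = 51; y[4] = 4×5 + 4×2 + 3×5 + 1×4 + 2×1 = 49. Result: [43, 47, 48, 51, 49]

[43, 47, 48, 51, 49]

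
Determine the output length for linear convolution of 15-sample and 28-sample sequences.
Linear/full convolution length: m + n - 1 = 15 + 28 - 1 = 42

42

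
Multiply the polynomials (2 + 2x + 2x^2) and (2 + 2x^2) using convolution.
Ascending coefficients: a = [2, 2, 2], b = [2, 0, 2]. c[0] = 2×2 = 4; c[1] = 2×0 + 2×2 = 4; c[2] = 2×2 + 2×0 + 2×2 = 8; c[3] = 2×2 + 2×0 = 4; c[4] = 2×2 = 4. Result coefficients: [4, 4, 8, 4, 4] → 4 + 4x + 8x^2 + 4x^3 + 4x^4

4 + 4x + 8x^2 + 4x^3 + 4x^4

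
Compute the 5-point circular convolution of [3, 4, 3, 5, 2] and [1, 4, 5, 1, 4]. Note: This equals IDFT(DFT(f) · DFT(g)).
Either evaluate y[k] = Σ_j f[j]·g[(k-j) mod 5] directly, or use IDFT(DFT(f) · DFT(g)). y[0] = 3×1 + 4×4 + 3×1 + 5×5 + 2×4 = 55; y[1] = 3×4 + 4×1 + 3×4 + 5×1 + 2×5 = 43; y[2] = 3×5 + 4×4 + 3×1 + 5×4 + 2×1 = 56; y[3] = 3×1 + 4×5 + 3×4 + 5×1 + 2×4 = 48; y[4] = 3×4 + 4×1 + 3×5 + 5×4 + 2×1 = 53. Result: [55, 43, 56, 48, 53]

[55, 43, 56, 48, 53]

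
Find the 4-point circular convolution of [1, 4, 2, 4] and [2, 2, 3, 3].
Use y[k] = Σ_j x[j]·h[(k-j) mod 4]. y[0] = 1×2 + 4×3 + 2×3 + 4×2 = 28; y[1] = 1×2 + 4×2 + 2×3 + 4×3 = 28; y[2] = 1×3 + 4×2 + 2×2 + 4×3 = 27; y[3] = 1×3 + 4×3 + 2×2 + 4×2 = 27. Result: [28, 28, 27, 27]

[28, 28, 27, 27]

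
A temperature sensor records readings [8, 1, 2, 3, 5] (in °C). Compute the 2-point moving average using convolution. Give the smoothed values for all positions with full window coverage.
2-point moving average kernel = [1, 1]. Apply in 'valid' mode (full window coverage): avg[0] = (8 + 1) / 2 = 4.5; avg[1] = (1 + 2) / 2 = 1.5; avg[2] = (2 + 3) / 2 = 2.5; avg[3] = (3 + 5) / 2 = 4.0. Smoothed values: [4.5, 1.5, 2.5, 4.0]

[4.5, 1.5, 2.5, 4.0]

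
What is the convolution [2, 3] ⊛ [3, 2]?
y[0] = 2×3 = 6; y[1] = 2×2 + 3×3 = 13; y[2] = 3×2 = 6

[6, 13, 6]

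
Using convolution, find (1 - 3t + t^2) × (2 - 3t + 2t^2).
Ascending coefficients: a = [1, -3, 1], b = [2, -3, 2]. c[0] = 1×2 = 2; c[1] = 1×-3 + -3×2 = -9; c[2] = 1×2 + -3×-3 + 1×2 = 13; c[3] = -3×2 + 1×-3 = -9; c[4] = 1×2 = 2. Result coefficients: [2, -9, 13, -9, 2] → 2 - 9t + 13t^2 - 9t^3 + 2t^4

2 - 9t + 13t^2 - 9t^3 + 2t^4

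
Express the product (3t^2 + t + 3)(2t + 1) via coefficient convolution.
Ascending coefficients: a = [3, 1, 3], b = [1, 2]. c[0] = 3×1 = 3; c[1] = 3×2 + 1×1 = 7; c[2] = 1×2 + 3×1 = 5; c[3] = 3×2 = 6. Result coefficients: [3, 7, 5, 6] → 6t^3 + 5t^2 + 7t + 3

6t^3 + 5t^2 + 7t + 3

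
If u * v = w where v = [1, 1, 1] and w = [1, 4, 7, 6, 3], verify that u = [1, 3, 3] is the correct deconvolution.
Forward-compute [1, 3, 3] * [1, 1, 1]: w[0] = 1×1 = 1; w[1] = 1×1 + 3×1 = 4; w[2] = 1×1 + 3×1 + 3×1 = 7; w[3] = 3×1 + 3×1 = 6; w[4] = 3×1 = 3 → [1, 4, 7, 6, 3]. Matches given w = [1, 4, 7, 6, 3], so verified.

Verified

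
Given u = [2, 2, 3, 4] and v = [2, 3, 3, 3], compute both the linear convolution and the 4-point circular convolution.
Linear: y_lin[0] = 2×2 = 4; y_lin[1] = 2×3 + 2×2 = 10; y_lin[2] = 2×3 + 2×3 + 3×2 = 18; y_lin[3] = 2×3 + 2×3 + 3×3 + 4×2 = 29; y_lin[4] = 2×3 + 3×3 + 4×3 = 27; y_lin[5] = 3×3 + 4×3 = 21; y_lin[6] = 4×3 = 12 → [4, 10, 18, 29, 27, 21, 12]. Circular (length 4): y[0] = 2×2 + 2×3 + 3×3 + 4×3 = 31; y[1] = 2×3 + 2×2 + 3×3 + 4×3 = 31; y[2] = 2×3 + 2×3 + 3×2 + 4×3 = 30; y[3] = 2×3 + 2×3 + 3×3 + 4×2 = 29 → [31, 31, 30, 29]

Linear: [4, 10, 18, 29, 27, 21, 12], Circular: [31, 31, 30, 29]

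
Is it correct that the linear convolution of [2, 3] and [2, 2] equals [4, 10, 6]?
Recompute linear convolution of [2, 3] and [2, 2]: y[0] = 2×2 = 4; y[1] = 2×2 + 3×2 = 10; y[2] = 3×2 = 6 → [4, 10, 6]. Given [4, 10, 6] matches, so answer: Yes

Yes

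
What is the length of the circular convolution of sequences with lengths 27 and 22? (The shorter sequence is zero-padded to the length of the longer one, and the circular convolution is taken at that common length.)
Circular convolution (zero-padding the shorter input) has length max(m, n) = max(27, 22) = 27

27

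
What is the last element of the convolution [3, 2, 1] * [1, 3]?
Use y[k] = Σ_i a[i]·b[k-i] at k=3. y[3] = 1×3 = 3

3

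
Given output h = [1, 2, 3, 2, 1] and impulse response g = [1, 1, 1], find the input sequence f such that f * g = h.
Deconvolve h=[1, 2, 3, 2, 1] by g=[1, 1, 1]. Since g[0]=1, solve forward: f[0] = h[0] / 1 = 1; f[1] = (h[1] - 1×1) / 1 = 1; f[2] = (h[2] - 1×1 - 1×1) / 1 = 1. So f = [1, 1, 1]. Check by forward convolution: h[0] = 1×1 = 1; h[1] = 1×1 + 1×1 = 2; h[2] = 1×1 + 1×1 + 1×1 = 3; h[3] = 1×1 + 1×1 = 2; h[4] = 1×1 = 1

[1, 1, 1]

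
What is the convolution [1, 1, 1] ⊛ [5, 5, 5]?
y[0] = 1×5 = 5; y[1] = 1×5 + 1×5 = 10; y[2] = 1×5 + 1×5 + 1×5 = 15; y[3] = 1×5 + 1×5 = 10; y[4] = 1×5 = 5

[5, 10, 15, 10, 5]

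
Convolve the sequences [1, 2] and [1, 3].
y[0] = 1×1 = 1; y[1] = 1×3 + 2×1 = 5; y[2] = 2×3 = 6

[1, 5, 6]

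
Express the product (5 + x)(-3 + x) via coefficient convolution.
Ascending coefficients: a = [5, 1], b = [-3, 1]. c[0] = 5×-3 = -15; c[1] = 5×1 + 1×-3 = 2; c[2] = 1×1 = 1. Result coefficients: [-15, 2, 1] → -15 + 2x + x^2

-15 + 2x + x^2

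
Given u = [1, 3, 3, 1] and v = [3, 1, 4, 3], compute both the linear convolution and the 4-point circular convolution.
Linear: y_lin[0] = 1×3 = 3; y_lin[1] = 1×1 + 3×3 = 10; y_lin[2] = 1×4 + 3×1 + 3×3 = 16; y_lin[3] = 1×3 + 3×4 + 3×1 + 1×3 = 21; y_lin[4] = 3×3 + 3×4 + 1×1 = 22; y_lin[5] = 3×3 + 1×4 = 13; y_lin[6] = 1×3 = 3 → [3, 10, 16, 21, 22, 13, 3]. Circular (length 4): y[0] = 1×3 + 3×3 + 3×4 + 1×1 = 25; y[1] = 1×1 + 3×3 + 3×3 + 1×4 = 23; y[2] = 1×4 + 3×1 + 3×3 + 1×3 = 19; y[3] = 1×3 + 3×4 + 3×1 + 1×3 = 21 → [25, 23, 19, 21]

Linear: [3, 10, 16, 21, 22, 13, 3], Circular: [25, 23, 19, 21]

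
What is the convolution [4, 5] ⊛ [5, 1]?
y[0] = 4×5 = 20; y[1] = 4×1 + 5×5 = 29; y[2] = 5×1 = 5

[20, 29, 5]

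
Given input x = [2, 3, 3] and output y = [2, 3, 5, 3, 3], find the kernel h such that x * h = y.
Output length 5 = len(x) + len(h) - 1 ⇒ len(h) = 3. Solve h forward using h[k] = (y[k] - Σ_{i≥1} x[i]·h[k-i]) / x[0]: h[0] = y[0] / x[0] = 2 / 2 = 1; h[1] = (y[1] - 3×1) / x[0] = (3 - 3×1) / 2 = 0; h[2] = (y[2] - 3×0 - 3×1) / x[0] = (5 - 3×0 - 3×1) / 2 = 1. So h = [1, 0, 1]. Forward-check [2, 3, 3] * [1, 0, 1]: y[0] = 2×1 = 2; y[1] = 2×0 + 3×1 = 3; y[2] = 2×1 + 3×0 + 3×1 = 5; y[3] = 3×1 + 3×0 = 3; y[4] = 3×1 = 3 → [2, 3, 5, 3, 3] ✓

[1, 0, 1]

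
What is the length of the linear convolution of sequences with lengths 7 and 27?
Linear/full convolution length: m + n - 1 = 7 + 27 - 1 = 33

33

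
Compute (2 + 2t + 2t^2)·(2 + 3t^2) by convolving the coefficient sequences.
Ascending coefficients: a = [2, 2, 2], b = [2, 0, 3]. c[0] = 2×2 = 4; c[1] = 2×0 + 2×2 = 4; c[2] = 2×3 + 2×0 + 2×2 = 10; c[3] = 2×3 + 2×0 = 6; c[4] = 2×3 = 6. Result coefficients: [4, 4, 10, 6, 6] → 4 + 4t + 10t^2 + 6t^3 + 6t^4

4 + 4t + 10t^2 + 6t^3 + 6t^4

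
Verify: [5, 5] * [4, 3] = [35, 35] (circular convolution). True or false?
Recompute circular convolution of [5, 5] and [4, 3]: y[0] = 5×4 + 5×3 = 35; y[1] = 5×3 + 5×4 = 35 → [35, 35]. Given [35, 35] matches, so answer: Yes

Yes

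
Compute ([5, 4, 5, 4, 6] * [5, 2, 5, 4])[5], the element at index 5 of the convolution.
Use y[k] = Σ_i a[i]·b[k-i] at k=5. y[5] = 5×4 + 4×5 + 6×2 = 52

52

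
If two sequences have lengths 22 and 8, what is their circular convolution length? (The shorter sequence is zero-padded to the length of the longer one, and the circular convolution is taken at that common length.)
Circular convolution (zero-padding the shorter input) has length max(m, n) = max(22, 8) = 22

22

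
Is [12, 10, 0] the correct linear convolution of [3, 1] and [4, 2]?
Recompute linear convolution of [3, 1] and [4, 2]: y[0] = 3×4 = 12; y[1] = 3×2 + 1×4 = 10; y[2] = 1×2 = 2 → [12, 10, 2]. Compare to given [12, 10, 0]: they differ at index 2: given 0, correct 2, so answer: No

No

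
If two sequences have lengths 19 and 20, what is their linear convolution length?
Linear/full convolution length: m + n - 1 = 19 + 20 - 1 = 38

38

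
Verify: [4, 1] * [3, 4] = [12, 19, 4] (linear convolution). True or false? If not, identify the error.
Recompute linear convolution of [4, 1] and [3, 4]: y[0] = 4×3 = 12; y[1] = 4×4 + 1×3 = 19; y[2] = 1×4 = 4 → [12, 19, 4]. Given [12, 19, 4] matches, so answer: Yes

Yes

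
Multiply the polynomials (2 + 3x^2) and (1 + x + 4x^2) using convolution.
Ascending coefficients: a = [2, 0, 3], b = [1, 1, 4]. c[0] = 2×1 = 2; c[1] = 2×1 + 0×1 = 2; c[2] = 2×4 + 0×1 + 3×1 = 11; c[3] = 0×4 + 3×1 = 3; c[4] = 3×4 = 12. Result coefficients: [2, 2, 11, 3, 12] → 2 + 2x + 11x^2 + 3x^3 + 12x^4

2 + 2x + 11x^2 + 3x^3 + 12x^4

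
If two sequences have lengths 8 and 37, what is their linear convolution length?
Linear/full convolution length: m + n - 1 = 8 + 37 - 1 = 44

44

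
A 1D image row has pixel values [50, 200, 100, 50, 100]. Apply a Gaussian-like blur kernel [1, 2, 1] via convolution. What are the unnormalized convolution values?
Convolve image row [50, 200, 100, 50, 100] with kernel [1, 2, 1]: y[0] = 50×1 = 50; y[1] = 50×2 + 200×1 = 300; y[2] = 50×1 + 200×2 + 100×1 = 550; y[3] = 200×1 + 100×2 + 50×1 = 450; y[4] = 100×1 + 50×2 + 100×1 = 300; y[5] = 50×1 + 100×2 = 250; y[6] = 100×1 = 100 → [50, 300, 550, 450, 300, 250, 100]. Normalization factor = sum(kernel) = 4.

[50, 300, 550, 450, 300, 250, 100]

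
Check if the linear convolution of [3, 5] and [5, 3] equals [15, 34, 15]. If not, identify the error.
Recompute linear convolution of [3, 5] and [5, 3]: y[0] = 3×5 = 15; y[1] = 3×3 + 5×5 = 34; y[2] = 5×3 = 15 → [15, 34, 15]. Given [15, 34, 15] matches, so answer: Yes

Yes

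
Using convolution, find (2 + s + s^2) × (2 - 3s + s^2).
Ascending coefficients: a = [2, 1, 1], b = [2, -3, 1]. c[0] = 2×2 = 4; c[1] = 2×-3 + 1×2 = -4; c[2] = 2×1 + 1×-3 + 1×2 = 1; c[3] = 1×1 + 1×-3 = -2; c[4] = 1×1 = 1. Result coefficients: [4, -4, 1, -2, 1] → 4 - 4s + s^2 - 2s^3 + s^4

4 - 4s + s^2 - 2s^3 + s^4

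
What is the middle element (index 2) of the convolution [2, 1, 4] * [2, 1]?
Use y[k] = Σ_i a[i]·b[k-i] at k=2. y[2] = 1×1 + 4×2 = 9

9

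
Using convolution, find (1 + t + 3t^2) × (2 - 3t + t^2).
Ascending coefficients: a = [1, 1, 3], b = [2, -3, 1]. c[0] = 1×2 = 2; c[1] = 1×-3 + 1×2 = -1; c[2] = 1×1 + 1×-3 + 3×2 = 4; c[3] = 1×1 + 3×-3 = -8; c[4] = 3×1 = 3. Result coefficients: [2, -1, 4, -8, 3] → 2 - t + 4t^2 - 8t^3 + 3t^4

2 - t + 4t^2 - 8t^3 + 3t^4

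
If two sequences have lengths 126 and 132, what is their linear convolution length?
Linear/full convolution length: m + n - 1 = 126 + 132 - 1 = 257

257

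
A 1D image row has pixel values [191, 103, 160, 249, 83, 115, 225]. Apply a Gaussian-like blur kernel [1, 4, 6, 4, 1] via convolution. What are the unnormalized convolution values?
Convolve image row [191, 103, 160, 249, 83, 115, 225] with kernel [1, 4, 6, 4, 1]: y[0] = 191×1 = 191; y[1] = 191×4 + 103×1 = 867; y[2] = 191×6 + 103×4 + 160×1 = 1718; y[3] = 191×4 + 103×6 + 160×4 + 249×1 = 2271; y[4] = 191×1 + 103×4 + 160×6 + 249×4 + 83×1 = 2642; y[5] = 103×1 + 160×4 + 249×6 + 83×4 + 115×1 = 2684; y[6] = 160×1 + 249×4 + 83×6 + 115×4 + 225×1 = 2339; y[7] = 249×1 + 83×4 + 115×6 + 225×4 = 2171; y[8] = 83×1 + 115×4 + 225×6 = 1893; y[9] = 115×1 + 225×4 = 1015; y[10] = 225×1 = 225 → [191, 867, 1718, 2271, 2642, 2684, 2339, 2171, 1893, 1015, 225]. Normalization factor = sum(kernel) = 16.

[191, 867, 1718, 2271, 2642, 2684, 2339, 2171, 1893, 1015, 225]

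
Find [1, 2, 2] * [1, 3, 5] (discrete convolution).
y[0] = 1×1 = 1; y[1] = 1×3 + 2×1 = 5; y[2] = 1×5 + 2×3 + 2×1 = 13; y[3] = 2×5 + 2×3 = 16; y[4] = 2×5 = 10

[1, 5, 13, 16, 10]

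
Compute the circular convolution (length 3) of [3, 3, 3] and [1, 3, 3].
Use y[k] = Σ_j f[j]·g[(k-j) mod 3]. y[0] = 3×1 + 3×3 + 3×3 = 21; y[1] = 3×3 + 3×1 + 3×3 = 21; y[2] = 3×3 + 3×3 + 3×1 = 21. Result: [21, 21, 21]

[21, 21, 21]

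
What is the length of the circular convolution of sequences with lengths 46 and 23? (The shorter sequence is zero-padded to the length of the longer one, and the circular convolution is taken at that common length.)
Circular convolution (zero-padding the shorter input) has length max(m, n) = max(46, 23) = 46

46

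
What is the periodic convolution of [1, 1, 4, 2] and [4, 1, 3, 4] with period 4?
Use y[k] = Σ_j u[j]·v[(k-j) mod 4]. y[0] = 1×4 + 1×4 + 4×3 + 2×1 = 22; y[1] = 1×1 + 1×4 + 4×4 + 2×3 = 27; y[2] = 1×3 + 1×1 + 4×4 + 2×4 = 28; y[3] = 1×4 + 1×3 + 4×1 + 2×4 = 19. Result: [22, 27, 28, 19]

[22, 27, 28, 19]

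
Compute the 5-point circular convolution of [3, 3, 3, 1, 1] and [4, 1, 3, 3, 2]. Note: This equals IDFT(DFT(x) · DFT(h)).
Either evaluate y[k] = Σ_j x[j]·h[(k-j) mod 5] directly, or use IDFT(DFT(x) · DFT(h)). y[0] = 3×4 + 3×2 + 3×3 + 1×3 + 1×1 = 31; y[1] = 3×1 + 3×4 + 3×2 + 1×3 + 1×3 = 27; y[2] = 3×3 + 3×1 + 3×4 + 1×2 + 1×3 = 29; y[3] = 3×3 + 3×3 + 3×1 + 1×4 + 1×2 = 27; y[4] = 3×2 + 3×3 + 3×3 + 1×1 + 1×4 = 29. Result: [31, 27, 29, 27, 29]

[31, 27, 29, 27, 29]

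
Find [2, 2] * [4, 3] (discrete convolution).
y[0] = 2×4 = 8; y[1] = 2×3 + 2×4 = 14; y[2] = 2×3 = 6

[8, 14, 6]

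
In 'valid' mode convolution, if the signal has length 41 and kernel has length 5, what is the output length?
'Valid' mode counts only positions where the kernel fully overlaps the signal: m - n + 1 = 41 - 5 + 1 = 37

37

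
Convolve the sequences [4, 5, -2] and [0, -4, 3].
y[0] = 4×0 = 0; y[1] = 4×-4 + 5×0 = -16; y[2] = 4×3 + 5×-4 + -2×0 = -8; y[3] = 5×3 + -2×-4 = 23; y[4] = -2×3 = -6

[0, -16, -8, 23, -6]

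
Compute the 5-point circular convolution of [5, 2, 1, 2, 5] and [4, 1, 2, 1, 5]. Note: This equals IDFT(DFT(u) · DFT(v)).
Either evaluate y[k] = Σ_j u[j]·v[(k-j) mod 5] directly, or use IDFT(DFT(u) · DFT(v)). y[0] = 5×4 + 2×5 + 1×1 + 2×2 + 5×1 = 40; y[1] = 5×1 + 2×4 + 1×5 + 2×1 + 5×2 = 30; y[2] = 5×2 + 2×1 + 1×4 + 2×5 + 5×1 = 31; y[3] = 5×1 + 2×2 + 1×1 + 2×4 + 5×5 = 43; y[4] = 5×5 + 2×1 + 1×2 + 2×1 + 5×4 = 51. Result: [40, 30, 31, 43, 51]

[40, 30, 31, 43, 51]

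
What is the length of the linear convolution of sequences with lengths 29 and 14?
Linear/full convolution length: m + n - 1 = 29 + 14 - 1 = 42

42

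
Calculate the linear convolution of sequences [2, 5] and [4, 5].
y[0] = 2×4 = 8; y[1] = 2×5 + 5×4 = 30; y[2] = 5×5 = 25

[8, 30, 25]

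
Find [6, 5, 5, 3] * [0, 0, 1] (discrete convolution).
y[0] = 6×0 = 0; y[1] = 6×0 + 5×0 = 0; y[2] = 6×1 + 5×0 + 5×0 = 6; y[3] = 5×1 + 5×0 + 3×0 = 5; y[4] = 5×1 + 3×0 = 5; y[5] = 3×1 = 3

[0, 0, 6, 5, 5, 3]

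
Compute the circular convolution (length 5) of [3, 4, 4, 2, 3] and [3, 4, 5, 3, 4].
Use y[k] = Σ_j x[j]·h[(k-j) mod 5]. y[0] = 3×3 + 4×4 + 4×3 + 2×5 + 3×4 = 59; y[1] = 3×4 + 4×3 + 4×4 + 2×3 + 3×5 = 61; y[2] = 3×5 + 4×4 + 4×3 + 2×4 + 3×3 = 60; y[3] = 3×3 + 4×5 + 4×4 + 2×3 + 3×4 = 63; y[4] = 3×4 + 4×3 + 4×5 + 2×4 + 3×3 = 61. Result: [59, 61, 60, 63, 61]

[59, 61, 60, 63, 61]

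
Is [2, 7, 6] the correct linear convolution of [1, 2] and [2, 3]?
Recompute linear convolution of [1, 2] and [2, 3]: y[0] = 1×2 = 2; y[1] = 1×3 + 2×2 = 7; y[2] = 2×3 = 6 → [2, 7, 6]. Given [2, 7, 6] matches, so answer: Yes

Yes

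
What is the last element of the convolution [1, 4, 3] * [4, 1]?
Use y[k] = Σ_i a[i]·b[k-i] at k=3. y[3] = 3×1 = 3

3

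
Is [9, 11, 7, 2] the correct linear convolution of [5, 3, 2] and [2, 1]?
Recompute linear convolution of [5, 3, 2] and [2, 1]: y[0] = 5×2 = 10; y[1] = 5×1 + 3×2 = 11; y[2] = 3×1 + 2×2 = 7; y[3] = 2×1 = 2 → [10, 11, 7, 2]. Compare to given [9, 11, 7, 2]: they differ at index 0: given 9, correct 10, so answer: No

No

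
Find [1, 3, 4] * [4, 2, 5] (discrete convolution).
y[0] = 1×4 = 4; y[1] = 1×2 + 3×4 = 14; y[2] = 1×5 + 3×2 + 4×4 = 27; y[3] = 3×5 + 4×2 = 23; y[4] = 4×5 = 20

[4, 14, 27, 23, 20]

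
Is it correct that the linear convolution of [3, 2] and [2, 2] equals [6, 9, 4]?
Recompute linear convolution of [3, 2] and [2, 2]: y[0] = 3×2 = 6; y[1] = 3×2 + 2×2 = 10; y[2] = 2×2 = 4 → [6, 10, 4]. Compare to given [6, 9, 4]: they differ at index 1: given 9, correct 10, so answer: No

No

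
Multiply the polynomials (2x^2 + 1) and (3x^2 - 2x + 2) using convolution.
Ascending coefficients: a = [1, 0, 2], b = [2, -2, 3]. c[0] = 1×2 = 2; c[1] = 1×-2 + 0×2 = -2; c[2] = 1×3 + 0×-2 + 2×2 = 7; c[3] = 0×3 + 2×-2 = -4; c[4] = 2×3 = 6. Result coefficients: [2, -2, 7, -4, 6] → 6x^4 - 4x^3 + 7x^2 - 2x + 2

6x^4 - 4x^3 + 7x^2 - 2x + 2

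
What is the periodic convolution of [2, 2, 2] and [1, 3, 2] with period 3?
Use y[k] = Σ_j f[j]·g[(k-j) mod 3]. y[0] = 2×1 + 2×2 + 2×3 = 12; y[1] = 2×3 + 2×1 + 2×2 = 12; y[2] = 2×2 + 2×3 + 2×1 = 12. Result: [12, 12, 12]

[12, 12, 12]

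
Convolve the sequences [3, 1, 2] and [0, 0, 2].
y[0] = 3×0 = 0; y[1] = 3×0 + 1×0 = 0; y[2] = 3×2 + 1×0 + 2×0 = 6; y[3] = 1×2 + 2×0 = 2; y[4] = 2×2 = 4

[0, 0, 6, 2, 4]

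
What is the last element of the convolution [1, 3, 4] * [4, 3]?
Use y[k] = Σ_i a[i]·b[k-i] at k=3. y[3] = 4×3 = 12

12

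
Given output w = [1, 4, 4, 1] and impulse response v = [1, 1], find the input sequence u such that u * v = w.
Deconvolve w=[1, 4, 4, 1] by v=[1, 1]. Since v[0]=1, solve forward: u[0] = w[0] / 1 = 1; u[1] = (w[1] - 1×1) / 1 = 3; u[2] = (w[2] - 3×1) / 1 = 1. So u = [1, 3, 1]. Check by forward convolution: w[0] = 1×1 = 1; w[1] = 1×1 + 3×1 = 4; w[2] = 3×1 + 1×1 = 4; w[3] = 1×1 = 1

[1, 3, 1]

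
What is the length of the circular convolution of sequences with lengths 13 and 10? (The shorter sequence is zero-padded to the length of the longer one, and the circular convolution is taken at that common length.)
Circular convolution (zero-padding the shorter input) has length max(m, n) = max(13, 10) = 13

13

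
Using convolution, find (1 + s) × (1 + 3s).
Ascending coefficients: a = [1, 1], b = [1, 3]. c[0] = 1×1 = 1; c[1] = 1×3 + 1×1 = 4; c[2] = 1×3 = 3. Result coefficients: [1, 4, 3] → 1 + 4s + 3s^2

1 + 4s + 3s^2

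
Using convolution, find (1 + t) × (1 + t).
Ascending coefficients: a = [1, 1], b = [1, 1]. c[0] = 1×1 = 1; c[1] = 1×1 + 1×1 = 2; c[2] = 1×1 = 1. Result coefficients: [1, 2, 1] → 1 + 2t + t^2

1 + 2t + t^2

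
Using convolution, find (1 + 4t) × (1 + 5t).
Ascending coefficients: a = [1, 4], b = [1, 5]. c[0] = 1×1 = 1; c[1] = 1×5 + 4×1 = 9; c[2] = 4×5 = 20. Result coefficients: [1, 9, 20] → 1 + 9t + 20t^2

1 + 9t + 20t^2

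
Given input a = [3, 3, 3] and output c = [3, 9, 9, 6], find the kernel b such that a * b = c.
Output length 4 = len(a) + len(b) - 1 ⇒ len(b) = 2. Solve b forward using b[k] = (c[k] - Σ_{i≥1} a[i]·b[k-i]) / a[0]: b[0] = c[0] / a[0] = 3 / 3 = 1; b[1] = (c[1] - 3×1) / a[0] = (9 - 3×1) / 3 = 2. So b = [1, 2]. Forward-check [3, 3, 3] * [1, 2]: c[0] = 3×1 = 3; c[1] = 3×2 + 3×1 = 9; c[2] = 3×2 + 3×1 = 9; c[3] = 3×2 = 6 → [3, 9, 9, 6] ✓

[1, 2]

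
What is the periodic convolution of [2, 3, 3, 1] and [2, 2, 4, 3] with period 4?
Use y[k] = Σ_j u[j]·v[(k-j) mod 4]. y[0] = 2×2 + 3×3 + 3×4 + 1×2 = 27; y[1] = 2×2 + 3×2 + 3×3 + 1×4 = 23; y[2] = 2×4 + 3×2 + 3×2 + 1×3 = 23; y[3] = 2×3 + 3×4 + 3×2 + 1×2 = 26. Result: [27, 23, 23, 26]

[27, 23, 23, 26]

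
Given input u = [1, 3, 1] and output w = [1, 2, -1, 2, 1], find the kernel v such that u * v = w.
Output length 5 = len(u) + len(v) - 1 ⇒ len(v) = 3. Solve v forward using v[k] = (w[k] - Σ_{i≥1} u[i]·v[k-i]) / u[0]: v[0] = w[0] / u[0] = 1 / 1 = 1; v[1] = (w[1] - 3×1) / u[0] = (2 - 3×1) / 1 = -1; v[2] = (w[2] - 3×-1 - 1×1) / u[0] = (-1 - 3×-1 - 1×1) / 1 = 1. So v = [1, -1, 1]. Forward-check [1, 3, 1] * [1, -1, 1]: w[0] = 1×1 = 1; w[1] = 1×-1 + 3×1 = 2; w[2] = 1×1 + 3×-1 + 1×1 = -1; w[3] = 3×1 + 1×-1 = 2; w[4] = 1×1 = 1 → [1, 2, -1, 2, 1] ✓

[1, -1, 1]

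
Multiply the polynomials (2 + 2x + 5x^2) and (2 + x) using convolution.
Ascending coefficients: a = [2, 2, 5], b = [2, 1]. c[0] = 2×2 = 4; c[1] = 2×1 + 2×2 = 6; c[2] = 2×1 + 5×2 = 12; c[3] = 5×1 = 5. Result coefficients: [4, 6, 12, 5] → 4 + 6x + 12x^2 + 5x^3

4 + 6x + 12x^2 + 5x^3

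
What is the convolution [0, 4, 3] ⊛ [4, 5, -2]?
y[0] = 0×4 = 0; y[1] = 0×5 + 4×4 = 16; y[2] = 0×-2 + 4×5 + 3×4 = 32; y[3] = 4×-2 + 3×5 = 7; y[4] = 3×-2 = -6

[0, 16, 32, 7, -6]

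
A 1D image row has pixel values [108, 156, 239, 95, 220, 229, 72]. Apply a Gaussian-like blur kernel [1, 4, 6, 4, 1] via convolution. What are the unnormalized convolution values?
Convolve image row [108, 156, 239, 95, 220, 229, 72] with kernel [1, 4, 6, 4, 1]: y[0] = 108×1 = 108; y[1] = 108×4 + 156×1 = 588; y[2] = 108×6 + 156×4 + 239×1 = 1511; y[3] = 108×4 + 156×6 + 239×4 + 95×1 = 2419; y[4] = 108×1 + 156×4 + 239×6 + 95×4 + 220×1 = 2766; y[5] = 156×1 + 239×4 + 95×6 + 220×4 + 229×1 = 2791; y[6] = 239×1 + 95×4 + 220×6 + 229×4 + 72×1 = 2927; y[7] = 95×1 + 220×4 + 229×6 + 72×4 = 2637; y[8] = 220×1 + 229×4 + 72×6 = 1568; y[9] = 229×1 + 72×4 = 517; y[10] = 72×1 = 72 → [108, 588, 1511, 2419, 2766, 2791, 2927, 2637, 1568, 517, 72]. Normalization factor = sum(kernel) = 16.

[108, 588, 1511, 2419, 2766, 2791, 2927, 2637, 1568, 517, 72]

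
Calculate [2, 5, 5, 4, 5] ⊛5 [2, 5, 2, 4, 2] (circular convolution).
Use y[k] = Σ_j u[j]·v[(k-j) mod 5]. y[0] = 2×2 + 5×2 + 5×4 + 4×2 + 5×5 = 67; y[1] = 2×5 + 5×2 + 5×2 + 4×4 + 5×2 = 56; y[2] = 2×2 + 5×5 + 5×2 + 4×2 + 5×4 = 67; y[3] = 2×4 + 5×2 + 5×5 + 4×2 + 5×2 = 61; y[4] = 2×2 + 5×4 + 5×2 + 4×5 + 5×2 = 64. Result: [67, 56, 67, 61, 64]

[67, 56, 67, 61, 64]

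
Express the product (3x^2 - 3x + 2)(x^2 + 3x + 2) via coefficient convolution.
Ascending coefficients: a = [2, -3, 3], b = [2, 3, 1]. c[0] = 2×2 = 4; c[1] = 2×3 + -3×2 = 0; c[2] = 2×1 + -3×3 + 3×2 = -1; c[3] = -3×1 + 3×3 = 6; c[4] = 3×1 = 3. Result coefficients: [4, 0, -1, 6, 3] → 3x^4 + 6x^3 - x^2 + 4

3x^4 + 6x^3 - x^2 + 4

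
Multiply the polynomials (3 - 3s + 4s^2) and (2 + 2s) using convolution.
Ascending coefficients: a = [3, -3, 4], b = [2, 2]. c[0] = 3×2 = 6; c[1] = 3×2 + -3×2 = 0; c[2] = -3×2 + 4×2 = 2; c[3] = 4×2 = 8. Result coefficients: [6, 0, 2, 8] → 6 + 2s^2 + 8s^3

6 + 2s^2 + 8s^3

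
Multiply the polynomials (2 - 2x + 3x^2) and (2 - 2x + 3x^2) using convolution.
Ascending coefficients: a = [2, -2, 3], b = [2, -2, 3]. c[0] = 2×2 = 4; c[1] = 2×-2 + -2×2 = -8; c[2] = 2×3 + -2×-2 + 3×2 = 16; c[3] = -2×3 + 3×-2 = -12; c[4] = 3×3 = 9. Result coefficients: [4, -8, 16, -12, 9] → 4 - 8x + 16x^2 - 12x^3 + 9x^4

4 - 8x + 16x^2 - 12x^3 + 9x^4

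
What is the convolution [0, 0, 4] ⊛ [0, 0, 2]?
y[0] = 0×0 = 0; y[1] = 0×0 + 0×0 = 0; y[2] = 0×2 + 0×0 + 4×0 = 0; y[3] = 0×2 + 4×0 = 0; y[4] = 4×2 = 8

[0, 0, 0, 0, 8]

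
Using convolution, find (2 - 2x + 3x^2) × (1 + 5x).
Ascending coefficients: a = [2, -2, 3], b = [1, 5]. c[0] = 2×1 = 2; c[1] = 2×5 + -2×1 = 8; c[2] = -2×5 + 3×1 = -7; c[3] = 3×5 = 15. Result coefficients: [2, 8, -7, 15] → 2 + 8x - 7x^2 + 15x^3

2 + 8x - 7x^2 + 15x^3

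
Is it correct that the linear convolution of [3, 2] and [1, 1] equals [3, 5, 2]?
Recompute linear convolution of [3, 2] and [1, 1]: y[0] = 3×1 = 3; y[1] = 3×1 + 2×1 = 5; y[2] = 2×1 = 2 → [3, 5, 2]. Given [3, 5, 2] matches, so answer: Yes

Yes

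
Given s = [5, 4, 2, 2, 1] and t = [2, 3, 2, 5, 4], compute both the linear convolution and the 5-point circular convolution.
Linear: y_lin[0] = 5×2 = 10; y_lin[1] = 5×3 + 4×2 = 23; y_lin[2] = 5×2 + 4×3 + 2×2 = 26; y_lin[3] = 5×5 + 4×2 + 2×3 + 2×2 = 43; y_lin[4] = 5×4 + 4×5 + 2×2 + 2×3 + 1×2 = 52; y_lin[5] = 4×4 + 2×5 + 2×2 + 1×3 = 33; y_lin[6] = 2×4 + 2×5 + 1×2 = 20; y_lin[7] = 2×4 + 1×5 = 13; y_lin[8] = 1×4 = 4 → [10, 23, 26, 43, 52, 33, 20, 13, 4]. Circular (length 5): y[0] = 5×2 + 4×4 + 2×5 + 2×2 + 1×3 = 43; y[1] = 5×3 + 4×2 + 2×4 + 2×5 + 1×2 = 43; y[2] = 5×2 + 4×3 + 2×2 + 2×4 + 1×5 = 39; y[3] = 5×5 + 4×2 + 2×3 + 2×2 + 1×4 = 47; y[4] = 5×4 + 4×5 + 2×2 + 2×3 + 1×2 = 52 → [43, 43, 39, 47, 52]

Linear: [10, 23, 26, 43, 52, 33, 20, 13, 4], Circular: [43, 43, 39, 47, 52]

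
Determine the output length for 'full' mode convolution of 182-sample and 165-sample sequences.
Linear/full convolution length: m + n - 1 = 182 + 165 - 1 = 346

346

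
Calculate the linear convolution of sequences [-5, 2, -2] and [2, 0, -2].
y[0] = -5×2 = -10; y[1] = -5×0 + 2×2 = 4; y[2] = -5×-2 + 2×0 + -2×2 = 6; y[3] = 2×-2 + -2×0 = -4; y[4] = -2×-2 = 4

[-10, 4, 6, -4, 4]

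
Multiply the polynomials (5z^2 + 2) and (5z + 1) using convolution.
Ascending coefficients: a = [2, 0, 5], b = [1, 5]. c[0] = 2×1 = 2; c[1] = 2×5 + 0×1 = 10; c[2] = 0×5 + 5×1 = 5; c[3] = 5×5 = 25. Result coefficients: [2, 10, 5, 25] → 25z^3 + 5z^2 + 10z + 2

25z^3 + 5z^2 + 10z + 2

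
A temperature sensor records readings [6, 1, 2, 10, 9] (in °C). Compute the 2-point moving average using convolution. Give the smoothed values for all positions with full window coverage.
2-point moving average kernel = [1, 1]. Apply in 'valid' mode (full window coverage): avg[0] = (6 + 1) / 2 = 3.5; avg[1] = (1 + 2) / 2 = 1.5; avg[2] = (2 + 10) / 2 = 6.0; avg[3] = (10 + 9) / 2 = 9.5. Smoothed values: [3.5, 1.5, 6.0, 9.5]

[3.5, 1.5, 6.0, 9.5]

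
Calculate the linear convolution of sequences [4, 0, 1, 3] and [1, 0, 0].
y[0] = 4×1 = 4; y[1] = 4×0 + 0×1 = 0; y[2] = 4×0 + 0×0 + 1×1 = 1; y[3] = 0×0 + 1×0 + 3×1 = 3; y[4] = 1×0 + 3×0 = 0; y[5] = 3×0 = 0

[4, 0, 1, 3, 0, 0]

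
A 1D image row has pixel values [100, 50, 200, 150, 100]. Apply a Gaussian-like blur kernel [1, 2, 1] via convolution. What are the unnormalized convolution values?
Convolve image row [100, 50, 200, 150, 100] with kernel [1, 2, 1]: y[0] = 100×1 = 100; y[1] = 100×2 + 50×1 = 250; y[2] = 100×1 + 50×2 + 200×1 = 400; y[3] = 50×1 + 200×2 + 150×1 = 600; y[4] = 200×1 + 150×2 + 100×1 = 600; y[5] = 150×1 + 100×2 = 350; y[6] = 100×1 = 100 → [100, 250, 400, 600, 600, 350, 100]. Normalization factor = sum(kernel) = 4.

[100, 250, 400, 600, 600, 350, 100]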